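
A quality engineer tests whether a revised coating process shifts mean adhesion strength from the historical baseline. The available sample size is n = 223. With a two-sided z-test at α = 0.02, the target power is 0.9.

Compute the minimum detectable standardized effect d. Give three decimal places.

Required noncentrality: δ = z_{0.01} + z_{0.10} = 2.326 + 1.282 = 3.608.
(Lower-tail contribution to power is negligible for δ > 0.)
δ = d·√n ⇒ d = δ/√n = 3.608/√223 = 0.2416.

d ≈ 0.242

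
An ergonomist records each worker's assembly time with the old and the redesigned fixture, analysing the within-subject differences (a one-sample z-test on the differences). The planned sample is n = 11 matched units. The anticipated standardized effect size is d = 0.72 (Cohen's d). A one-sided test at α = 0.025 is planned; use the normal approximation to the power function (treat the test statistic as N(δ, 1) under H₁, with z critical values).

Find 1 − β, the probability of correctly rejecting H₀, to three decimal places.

Noncentrality parameter: δ = d·√n = 0.72 × √11 = 2.3880
Critical value for a one-sided test at α = 0.025: z_α = 1.960.
Power = Φ(δ − 1.960) = Φ(0.428) = 0.6657.

Power ≈ 0.666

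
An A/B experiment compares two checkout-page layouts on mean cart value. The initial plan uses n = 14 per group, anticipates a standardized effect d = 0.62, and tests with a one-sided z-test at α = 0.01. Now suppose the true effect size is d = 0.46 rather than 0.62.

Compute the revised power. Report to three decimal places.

With d = 0.46: δ = d·√(n/2) = 0.46 × √(14/2) = 1.2170. Critical value z_{0.01} = 2.326.
Revised power = P(Z > 2.326 − δ) = Φ(-1.109) = 0.1336.

Power ≈ 0.134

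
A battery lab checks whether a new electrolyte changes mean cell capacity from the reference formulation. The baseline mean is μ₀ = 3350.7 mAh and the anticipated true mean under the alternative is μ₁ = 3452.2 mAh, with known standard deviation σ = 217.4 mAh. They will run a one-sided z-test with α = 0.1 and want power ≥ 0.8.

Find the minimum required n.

n = 21

Standardized effect: d = |μ₁ − μ₀| / σ = |3452.2 − 3350.7| / 217.4 = 0.4669
Set Φ(δ − 1.282) = 0.8; then δ − 1.282 = Φ⁻¹(0.8) = 0.842, giving δ = 2.123.
δ = d·√n ⇒ n = (δ/d)² = (2.123 / 0.4669)² = 20.68.
Round up to the next whole unit.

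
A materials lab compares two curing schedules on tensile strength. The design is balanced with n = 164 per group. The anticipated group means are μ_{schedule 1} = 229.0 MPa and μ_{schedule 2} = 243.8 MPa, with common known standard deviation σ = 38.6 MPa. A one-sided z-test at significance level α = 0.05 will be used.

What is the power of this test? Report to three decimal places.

Power ≈ 0.966

Standardized effect: d = |μ_{schedule 1} − μ_{schedule 2}| / σ = |229.0 − 243.8| / 38.6 = 0.3834
Noncentrality parameter: λ = d·√(n/2) = 0.3834 × √(164/2) = 3.4720
Critical value for a one-sided test at α = 0.05: z_α = 1.645.
Power = Φ(λ − 1.645) = Φ(1.827) = 0.9662.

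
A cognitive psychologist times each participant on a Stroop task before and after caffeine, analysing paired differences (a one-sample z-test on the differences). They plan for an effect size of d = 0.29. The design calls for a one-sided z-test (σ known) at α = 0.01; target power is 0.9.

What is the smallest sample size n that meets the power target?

Set Φ(δ − 2.326) = 0.9; then δ − 2.326 = Φ⁻¹(0.9) = 1.282, giving δ = 3.608.
δ = d·√n ⇒ n = (δ/d)² = (3.608 / 0.29)² = 154.78.
Rounding up, n = 155.

n = 155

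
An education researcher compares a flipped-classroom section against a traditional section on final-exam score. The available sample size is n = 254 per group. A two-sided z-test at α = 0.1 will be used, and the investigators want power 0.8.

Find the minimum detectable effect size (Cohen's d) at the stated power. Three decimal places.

Required noncentrality: δ = z_{0.05} + z_{0.20} = 1.645 + 0.842 = 2.486.
(The second rejection-region term Φ(−δ − z_{α/2}) is negligible and dropped.)
δ = d·√(n/2) ⇒ d = δ/√(n/2) = 2.486/√(254/2) = 0.2206.

d ≈ 0.221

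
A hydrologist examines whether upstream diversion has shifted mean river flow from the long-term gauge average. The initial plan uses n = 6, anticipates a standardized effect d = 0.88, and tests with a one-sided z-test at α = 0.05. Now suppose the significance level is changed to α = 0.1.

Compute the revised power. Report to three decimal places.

δ = d·√n = 0.88 × √6 = 2.1556 (unchanged). New critical value: z_{0.1} = 1.282.
Revised power = P(Z > 1.282 − δ) = Φ(0.874) = 0.8089.

Power ≈ 0.809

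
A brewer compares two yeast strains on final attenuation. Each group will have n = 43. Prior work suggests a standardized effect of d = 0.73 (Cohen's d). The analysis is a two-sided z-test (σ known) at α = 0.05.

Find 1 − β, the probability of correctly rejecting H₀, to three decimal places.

Power ≈ 0.923

Noncentrality parameter: δ = d·√(n/2) = 0.73 × √(43/2) = 3.3849
Two-sided α = 0.05 → critical value z_{0.025} = 1.960.
Power = Φ(δ − 1.960) + Φ(−δ − 1.960) = Φ(1.425) + Φ(-5.345) = 0.9229 + 0.0000 = 0.9229.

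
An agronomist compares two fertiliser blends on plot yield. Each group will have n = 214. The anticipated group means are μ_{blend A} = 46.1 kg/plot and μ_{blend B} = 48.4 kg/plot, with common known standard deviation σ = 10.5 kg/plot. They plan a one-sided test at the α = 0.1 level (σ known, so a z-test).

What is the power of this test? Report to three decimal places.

Standardized effect: d = |μ_{blend A} − μ_{blend B}| / σ = |46.1 − 48.4| / 10.5 = 0.2190
Noncentrality parameter: λ = d·√(n/2) = 0.2190 × √(214/2) = 2.2658
One-sided α = 0.1 → critical value z_{0.1} = 1.282.
Power = P(Z > 1.282 − λ) = Φ(0.984) = 0.8375.

Power ≈ 0.838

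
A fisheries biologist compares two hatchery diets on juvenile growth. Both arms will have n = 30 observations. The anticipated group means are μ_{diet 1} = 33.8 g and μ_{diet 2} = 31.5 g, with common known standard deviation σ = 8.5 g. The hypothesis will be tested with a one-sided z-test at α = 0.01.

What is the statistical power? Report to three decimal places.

Power ≈ 0.101

Standardized effect: d = |μ_{diet 1} − μ_{diet 2}| / σ = |33.8 − 31.5| / 8.5 = 0.2706
Noncentrality parameter: δ = d·√(n/2) = 0.2706 × √(30/2) = 1.0480
One-sided α = 0.01 → critical value z_{0.01} = 2.326.
Power = P(Z > 2.326 − δ) = Φ(-1.278) = 0.1006.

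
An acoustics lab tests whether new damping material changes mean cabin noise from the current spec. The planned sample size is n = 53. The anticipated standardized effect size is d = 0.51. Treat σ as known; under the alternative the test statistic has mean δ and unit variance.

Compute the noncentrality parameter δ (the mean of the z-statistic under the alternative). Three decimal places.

δ = d·√n = 0.51 × √53 = 3.7129

δ ≈ 3.713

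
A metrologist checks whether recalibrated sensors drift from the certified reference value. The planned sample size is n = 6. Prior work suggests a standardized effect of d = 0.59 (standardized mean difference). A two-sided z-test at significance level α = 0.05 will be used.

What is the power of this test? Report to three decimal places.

Power ≈ 0.304

Noncentrality parameter: δ = d·√n = 0.59 × √6 = 1.4452
Critical value for a two-sided test at α = 0.05: z_{α/2} = 1.960.
Power = Φ(δ − 1.960) + Φ(−δ − 1.960) = Φ(-0.515) + Φ(-3.405) = 0.3034 + 0.0003 = 0.3037.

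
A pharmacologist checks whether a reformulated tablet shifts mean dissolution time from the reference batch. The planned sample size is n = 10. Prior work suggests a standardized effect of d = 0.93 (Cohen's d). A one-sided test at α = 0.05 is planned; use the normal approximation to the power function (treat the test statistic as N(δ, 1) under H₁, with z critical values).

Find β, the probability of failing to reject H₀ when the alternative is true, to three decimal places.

β ≈ 0.097

Noncentrality parameter: δ = d·√n = 0.93 × √10 = 2.9409
Critical value for a one-sided test at α = 0.05: z_α = 1.645.
Power = P(Z > 1.645 − δ) = Φ(1.296) = 0.9025.
Type II error: β = 1 − power = 1 − 0.9025 = 0.0975.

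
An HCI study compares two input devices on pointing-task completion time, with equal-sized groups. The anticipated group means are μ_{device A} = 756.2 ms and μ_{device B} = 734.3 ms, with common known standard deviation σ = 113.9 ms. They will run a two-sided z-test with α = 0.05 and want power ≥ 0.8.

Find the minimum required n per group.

n = 425 per group

Standardized effect: d = |μ_{device A} − μ_{device B}| / σ = |756.2 − 734.3| / 113.9 = 0.1923
For power 0.8 need Φ(δ − z_{0.025}) = 0.8, so δ = z_{0.025} + z_{0.20} = 1.960 + 0.842 = 2.802.
(The Φ(−δ − z_{α/2}) term is vanishingly small for δ > 0 and is dropped in the standard sample-size formula.)
δ = d·√(n/2) ⇒ n = 2(δ/d)² = 2 × (2.802 / 0.1923)² = 424.62.
Round up to the next whole unit.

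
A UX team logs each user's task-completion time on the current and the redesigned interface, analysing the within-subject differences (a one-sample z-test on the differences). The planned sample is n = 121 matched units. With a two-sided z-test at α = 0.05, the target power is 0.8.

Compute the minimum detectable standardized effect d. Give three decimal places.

Need Φ(δ − 1.960) = 0.8, so δ = 1.960 + 0.842 = 2.802.
(Lower-tail contribution to power is negligible for δ > 0.)
δ = d·√n ⇒ d = δ/√n = 2.802/√121 = 0.2547.

d ≈ 0.255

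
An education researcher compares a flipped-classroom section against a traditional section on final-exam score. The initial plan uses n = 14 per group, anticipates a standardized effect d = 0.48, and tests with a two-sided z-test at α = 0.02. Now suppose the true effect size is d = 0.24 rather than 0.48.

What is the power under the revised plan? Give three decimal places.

Power ≈ 0.047

With d = 0.24: δ = d·√(n/2) = 0.24 × √(14/2) = 0.6350. Critical value z_{0.01} = 2.326.
Revised power = Φ(δ − 2.326) + Φ(−δ − 2.326) = Φ(-1.691) + Φ(-2.961) = 0.0454 + 0.0015 = 0.0469.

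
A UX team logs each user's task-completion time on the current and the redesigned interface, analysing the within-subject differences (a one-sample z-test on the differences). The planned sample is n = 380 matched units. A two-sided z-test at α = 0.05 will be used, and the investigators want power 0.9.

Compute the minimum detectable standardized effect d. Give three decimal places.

d ≈ 0.166

Need Φ(δ − 1.960) = 0.9, so δ = 1.960 + 1.282 = 3.242.
(Lower-tail contribution to power is negligible for δ > 0.)
δ = d·√n ⇒ d = δ/√n = 3.242/√380 = 0.1663.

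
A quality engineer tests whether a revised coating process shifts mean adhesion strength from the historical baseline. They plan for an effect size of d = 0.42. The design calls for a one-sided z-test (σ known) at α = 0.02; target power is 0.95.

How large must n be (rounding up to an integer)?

n = 78

Set Φ(δ − 2.054) = 0.95; then δ − 2.054 = Φ⁻¹(0.95) = 1.645, giving δ = 3.699.
δ = d·√n ⇒ n = (δ/d)² = (3.699 / 0.42)² = 77.55.
Round up to the next whole unit.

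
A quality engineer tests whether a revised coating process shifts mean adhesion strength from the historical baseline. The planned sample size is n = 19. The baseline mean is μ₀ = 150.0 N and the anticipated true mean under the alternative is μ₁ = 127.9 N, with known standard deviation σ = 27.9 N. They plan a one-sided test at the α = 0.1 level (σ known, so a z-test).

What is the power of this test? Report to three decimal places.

Power ≈ 0.985

Standardized effect: d = |μ₁ − μ₀| / σ = |127.9 − 150.0| / 27.9 = 0.7921
Noncentrality parameter: δ = d·√n = 0.7921 × √19 = 3.4527
One-sided α = 0.1 → critical value z_{0.1} = 1.282.
Power = Φ(δ − 1.282) = Φ(2.171) = 0.9850.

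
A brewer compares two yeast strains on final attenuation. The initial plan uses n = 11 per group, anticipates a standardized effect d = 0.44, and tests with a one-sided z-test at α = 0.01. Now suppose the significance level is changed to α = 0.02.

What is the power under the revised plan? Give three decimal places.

δ = d·√(n/2) = 0.44 × √(11/2) = 1.0319 (unchanged). New critical value: z_{0.02} = 2.054.
Revised power = Φ(δ − 2.054) = Φ(-1.022) = 0.1534.

Power ≈ 0.153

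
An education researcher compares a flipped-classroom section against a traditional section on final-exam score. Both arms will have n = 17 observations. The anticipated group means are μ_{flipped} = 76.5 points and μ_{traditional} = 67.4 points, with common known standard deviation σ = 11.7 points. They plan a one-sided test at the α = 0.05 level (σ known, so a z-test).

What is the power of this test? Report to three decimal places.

Power ≈ 0.733

Standardized effect: d = |μ_{flipped} − μ_{traditional}| / σ = |76.5 − 67.4| / 11.7 = 0.7778
Noncentrality parameter: δ = d·√(n/2) = 0.7778 × √(17/2) = 2.2676
One-sided α = 0.05 → critical value z_{0.05} = 1.645.
Power = Φ(δ − 1.645) = Φ(0.623) = 0.7333.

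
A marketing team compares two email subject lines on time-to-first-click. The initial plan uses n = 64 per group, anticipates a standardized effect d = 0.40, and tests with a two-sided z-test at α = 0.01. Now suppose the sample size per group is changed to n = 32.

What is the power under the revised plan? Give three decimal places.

Power ≈ 0.165

With n = 32 per group: δ = d·√(n/2) = 0.40 × √(32/2) = 1.6000. Critical value z_{0.005} = 2.576.
Revised power = Φ(δ − 2.576) + Φ(−δ − 2.576) = Φ(-0.976) + Φ(-4.176) = 0.1646 + 0.0000 = 0.1646.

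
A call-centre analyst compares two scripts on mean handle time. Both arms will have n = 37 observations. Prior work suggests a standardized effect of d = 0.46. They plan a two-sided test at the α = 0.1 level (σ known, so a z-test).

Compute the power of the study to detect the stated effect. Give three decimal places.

Power ≈ 0.631

Noncentrality parameter: δ = d·√(n/2) = 0.46 × √(37/2) = 1.9785
Critical value for a two-sided test at α = 0.1: z_{α/2} = 1.645.
Power = Φ(δ − 1.645) + Φ(−δ − 1.645) = Φ(0.334) + Φ(-3.623) = 0.6307 + 0.0001 = 0.6308.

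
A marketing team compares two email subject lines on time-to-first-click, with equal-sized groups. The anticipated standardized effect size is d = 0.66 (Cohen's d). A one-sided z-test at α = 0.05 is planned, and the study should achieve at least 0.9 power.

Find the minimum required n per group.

For power 0.9 need Φ(δ − z_{0.05}) = 0.9, so δ = z_{0.05} + z_{0.10} = 1.645 + 1.282 = 2.926.
δ = d·√(n/2) ⇒ n = 2(δ/d)² = 2 × (2.926 / 0.66)² = 39.32.
Round up to the next whole unit.

n = 40 per group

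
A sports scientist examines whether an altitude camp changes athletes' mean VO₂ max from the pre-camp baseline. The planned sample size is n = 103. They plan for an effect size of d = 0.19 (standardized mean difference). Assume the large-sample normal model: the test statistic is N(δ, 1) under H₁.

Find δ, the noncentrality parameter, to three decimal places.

δ = d·√n = 0.19 × √103 = 1.9283

δ ≈ 1.928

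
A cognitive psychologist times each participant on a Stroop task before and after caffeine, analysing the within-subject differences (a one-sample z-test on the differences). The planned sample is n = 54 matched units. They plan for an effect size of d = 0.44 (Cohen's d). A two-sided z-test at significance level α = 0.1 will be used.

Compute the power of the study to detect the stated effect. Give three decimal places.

Noncentrality parameter: δ = d·√n = 0.44 × √54 = 3.2333
Critical value for a two-sided test at α = 0.1: z_{α/2} = 1.645.
Power = Φ(δ − 1.645) + Φ(−δ − 1.645) = Φ(1.588) + Φ(-4.878) = 0.9439 + 0.0000 = 0.9439.

Power ≈ 0.944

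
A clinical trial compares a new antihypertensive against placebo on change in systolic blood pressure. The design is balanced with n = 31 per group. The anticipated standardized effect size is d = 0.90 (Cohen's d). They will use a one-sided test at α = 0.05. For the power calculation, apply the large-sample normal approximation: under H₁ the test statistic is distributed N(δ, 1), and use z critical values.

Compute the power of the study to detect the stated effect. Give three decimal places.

Noncentrality parameter: λ = d·√(n/2) = 0.90 × √(31/2) = 3.5433
One-sided α = 0.05 → critical value z_{0.05} = 1.645.
Power = Φ(λ − 1.645) = Φ(1.898) = 0.9712.

Power ≈ 0.971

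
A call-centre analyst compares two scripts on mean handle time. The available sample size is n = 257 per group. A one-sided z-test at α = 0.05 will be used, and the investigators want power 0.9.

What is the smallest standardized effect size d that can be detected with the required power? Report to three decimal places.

d ≈ 0.258

Need Φ(δ − 1.645) = 0.9, so δ = 1.645 + 1.282 = 2.926.
δ = d·√(n/2) ⇒ d = δ/√(n/2) = 2.926/√(257/2) = 0.2582.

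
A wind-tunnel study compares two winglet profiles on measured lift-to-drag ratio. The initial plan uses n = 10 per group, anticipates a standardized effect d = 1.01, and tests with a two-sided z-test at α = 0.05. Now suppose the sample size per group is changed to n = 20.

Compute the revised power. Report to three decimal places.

With n = 20 per group: δ = d·√(n/2) = 1.01 × √(20/2) = 3.1939. Critical value z_{0.025} = 1.960.
Revised power = Φ(δ − 1.960) + Φ(−δ − 1.960) = Φ(1.234) + Φ(-5.154) = 0.8914 + 0.0000 = 0.8914.

Power ≈ 0.891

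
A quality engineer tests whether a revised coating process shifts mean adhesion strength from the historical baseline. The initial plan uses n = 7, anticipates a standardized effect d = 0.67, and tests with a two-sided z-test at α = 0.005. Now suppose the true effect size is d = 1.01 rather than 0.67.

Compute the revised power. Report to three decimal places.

Power ≈ 0.446

With d = 1.01: δ = d·√n = 1.01 × √7 = 2.6722. Critical value z_{0.0025} = 2.807.
Revised power = Φ(δ − 2.807) + Φ(−δ − 2.807) = Φ(-0.135) + Φ(-5.479) = 0.4464 + 0.0000 = 0.4464.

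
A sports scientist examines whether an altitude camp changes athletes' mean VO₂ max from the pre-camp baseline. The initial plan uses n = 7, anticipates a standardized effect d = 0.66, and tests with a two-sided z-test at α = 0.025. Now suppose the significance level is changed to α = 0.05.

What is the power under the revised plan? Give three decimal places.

δ = d·√n = 0.66 × √7 = 1.7462 (unchanged). New critical value: z_{0.025} = 1.960.
Revised power = Φ(δ − 1.960) + Φ(−δ − 1.960) = Φ(-0.214) + Φ(-3.706) = 0.4154 + 0.0001 = 0.4155.

Power ≈ 0.415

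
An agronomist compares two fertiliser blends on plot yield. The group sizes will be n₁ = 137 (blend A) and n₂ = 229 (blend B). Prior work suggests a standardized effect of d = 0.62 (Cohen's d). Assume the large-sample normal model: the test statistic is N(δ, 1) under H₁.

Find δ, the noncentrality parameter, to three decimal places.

δ = d / √(1/n₁ + 1/n₂) = 0.62 / √(1/137 + 1/229) = 5.7402

δ ≈ 5.740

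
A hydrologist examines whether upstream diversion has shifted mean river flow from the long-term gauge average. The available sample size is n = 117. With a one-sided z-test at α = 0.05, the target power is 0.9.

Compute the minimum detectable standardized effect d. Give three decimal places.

Need Φ(δ − 1.645) = 0.9, so δ = 1.645 + 1.282 = 2.926.
δ = d·√n ⇒ d = δ/√n = 2.926/√117 = 0.2705.

d ≈ 0.271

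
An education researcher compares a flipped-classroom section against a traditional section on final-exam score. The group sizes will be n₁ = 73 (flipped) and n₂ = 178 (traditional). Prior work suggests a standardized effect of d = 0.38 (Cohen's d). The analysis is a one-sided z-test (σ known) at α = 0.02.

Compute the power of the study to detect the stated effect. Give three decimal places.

Power ≈ 0.752

Noncentrality parameter: δ = d / √(1/n₁ + 1/n₂) = 0.38 / √(1/73 + 1/178) = 2.7341
One-sided α = 0.02 → critical value z_{0.02} = 2.054.
Power = Φ(δ − 2.054) = Φ(0.680) = 0.7519.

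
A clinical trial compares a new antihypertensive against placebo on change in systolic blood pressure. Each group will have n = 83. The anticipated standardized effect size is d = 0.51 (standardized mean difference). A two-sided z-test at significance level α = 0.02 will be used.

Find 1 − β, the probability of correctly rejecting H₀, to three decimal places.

Noncentrality parameter: δ = d·√(n/2) = 0.51 × √(83/2) = 3.2854
Critical value for a two-sided test at α = 0.02: z_{α/2} = 2.326.
Power = Φ(δ − 2.326) + Φ(−δ − 2.326) = Φ(0.959) + Φ(-5.612) = 0.8312 + 0.0000 = 0.8312.

Power ≈ 0.831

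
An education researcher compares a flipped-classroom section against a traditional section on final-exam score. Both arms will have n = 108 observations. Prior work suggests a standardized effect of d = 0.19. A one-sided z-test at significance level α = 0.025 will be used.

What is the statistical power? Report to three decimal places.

Power ≈ 0.286

Noncentrality parameter: δ = d·√(n/2) = 0.19 × √(108/2) = 1.3962
One-sided α = 0.025 → critical value z_{0.025} = 1.960.
Power = P(Z > 1.960 − δ) = Φ(-0.564) = 0.2865.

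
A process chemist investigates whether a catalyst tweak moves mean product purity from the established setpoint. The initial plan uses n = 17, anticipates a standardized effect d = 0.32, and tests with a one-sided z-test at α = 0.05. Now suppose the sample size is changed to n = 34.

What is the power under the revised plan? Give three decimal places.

With n = 34: δ = d·√n = 0.32 × √34 = 1.8659. Critical value z_{0.05} = 1.645.
Revised power = P(Z > 1.645 − δ) = Φ(0.221) = 0.5875.

Power ≈ 0.587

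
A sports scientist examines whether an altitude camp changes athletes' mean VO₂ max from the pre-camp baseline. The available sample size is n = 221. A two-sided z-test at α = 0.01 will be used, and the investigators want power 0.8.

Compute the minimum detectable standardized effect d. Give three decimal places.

Required noncentrality: δ = z_{0.005} + z_{0.20} = 2.576 + 0.842 = 3.417.
(The second rejection-region term Φ(−δ − z_{α/2}) is negligible and dropped.)
δ = d·√n ⇒ d = δ/√n = 3.417/√221 = 0.2299.

d ≈ 0.230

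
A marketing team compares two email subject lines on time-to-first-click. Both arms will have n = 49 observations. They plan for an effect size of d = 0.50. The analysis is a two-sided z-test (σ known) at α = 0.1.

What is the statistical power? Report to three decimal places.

Power ≈ 0.797

Noncentrality parameter: δ = d·√(n/2) = 0.50 × √(49/2) = 2.4749
Two-sided α = 0.1 → critical value z_{0.05} = 1.645.
Power = Φ(δ − 1.645) + Φ(−δ − 1.645) = Φ(0.830) + Φ(-4.120) = 0.7967 + 0.0000 = 0.7968.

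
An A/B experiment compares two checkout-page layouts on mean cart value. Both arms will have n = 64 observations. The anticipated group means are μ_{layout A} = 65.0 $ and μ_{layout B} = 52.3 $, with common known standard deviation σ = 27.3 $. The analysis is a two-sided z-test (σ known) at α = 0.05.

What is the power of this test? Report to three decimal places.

Power ≈ 0.749

Standardized effect: d = |μ_{layout A} − μ_{layout B}| / σ = |65.0 − 52.3| / 27.3 = 0.4652
Noncentrality parameter: δ = d·√(n/2) = 0.4652 × √(64/2) = 2.6316
Critical value for a two-sided test at α = 0.05: z_{α/2} = 1.960.
Power = Φ(δ − 1.960) + Φ(−δ − 1.960) = Φ(0.672) + Φ(-4.592) = 0.7491 + 0.0000 = 0.7491.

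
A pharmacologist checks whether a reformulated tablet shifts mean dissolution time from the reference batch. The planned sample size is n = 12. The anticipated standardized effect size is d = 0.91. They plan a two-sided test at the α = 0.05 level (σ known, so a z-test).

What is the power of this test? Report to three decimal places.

Noncentrality parameter: δ = d·√n = 0.91 × √12 = 3.1523
Critical value for a two-sided test at α = 0.05: z_{α/2} = 1.960.
Power = Φ(δ − 1.960) + Φ(−δ − 1.960) = Φ(1.192) + Φ(-5.112) = 0.8834 + 0.0000 = 0.8834.

Power ≈ 0.883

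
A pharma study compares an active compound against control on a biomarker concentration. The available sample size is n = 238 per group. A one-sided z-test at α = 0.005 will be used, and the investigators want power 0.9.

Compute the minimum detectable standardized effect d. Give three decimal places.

Need Φ(δ − 2.576) = 0.9, so δ = 2.576 + 1.282 = 3.857.
δ = d·√(n/2) ⇒ d = δ/√(n/2) = 3.857/√(238/2) = 0.3536.

d ≈ 0.354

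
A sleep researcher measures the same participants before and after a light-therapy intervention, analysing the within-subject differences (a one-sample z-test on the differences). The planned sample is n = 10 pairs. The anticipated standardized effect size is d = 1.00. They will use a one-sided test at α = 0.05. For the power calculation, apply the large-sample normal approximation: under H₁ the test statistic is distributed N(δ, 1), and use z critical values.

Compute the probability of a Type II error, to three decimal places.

Noncentrality parameter: δ = d·√n = 1.00 × √10 = 3.1623
One-sided α = 0.05 → critical value z_{0.05} = 1.645.
Power = Φ(δ − 1.645) = Φ(1.517) = 0.9354.
Type II error: β = 1 − power = 1 − 0.9354 = 0.0646.

β ≈ 0.065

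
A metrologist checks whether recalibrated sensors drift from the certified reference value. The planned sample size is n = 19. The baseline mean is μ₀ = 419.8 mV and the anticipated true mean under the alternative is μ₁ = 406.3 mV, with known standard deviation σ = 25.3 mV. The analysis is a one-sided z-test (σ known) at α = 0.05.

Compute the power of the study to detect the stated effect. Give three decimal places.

Standardized effect: d = |μ₁ − μ₀| / σ = |406.3 − 419.8| / 25.3 = 0.5336
Noncentrality parameter: δ = d·√n = 0.5336 × √19 = 2.3259
Critical value for a one-sided test at α = 0.05: z_α = 1.645.
Power = P(Z > 1.645 − δ) = Φ(0.681) = 0.7521.

Power ≈ 0.752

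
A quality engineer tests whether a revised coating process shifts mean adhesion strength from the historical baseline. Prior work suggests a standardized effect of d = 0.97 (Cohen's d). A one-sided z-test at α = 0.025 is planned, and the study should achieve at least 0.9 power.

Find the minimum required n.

Set Φ(δ − 1.960) = 0.9; then δ − 1.960 = Φ⁻¹(0.9) = 1.282, giving δ = 3.242.
δ = d·√n ⇒ n = (δ/d)² = (3.242 / 0.97)² = 11.17.
Round up to the next whole unit.

n = 12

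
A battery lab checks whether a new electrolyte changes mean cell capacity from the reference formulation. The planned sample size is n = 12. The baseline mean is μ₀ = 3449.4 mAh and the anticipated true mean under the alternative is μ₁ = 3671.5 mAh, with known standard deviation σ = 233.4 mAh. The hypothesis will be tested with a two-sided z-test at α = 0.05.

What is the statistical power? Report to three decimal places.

Power ≈ 0.909

Standardized effect: d = |μ₁ − μ₀| / σ = |3671.5 − 3449.4| / 233.4 = 0.9516
Noncentrality parameter: δ = d·√n = 0.9516 × √12 = 3.2964
Two-sided α = 0.05 → critical value z_{0.025} = 1.960.
Power = Φ(δ − 1.960) + Φ(−δ − 1.960) = Φ(1.336) + Φ(-5.256) = 0.9093 + 0.0000 = 0.9093.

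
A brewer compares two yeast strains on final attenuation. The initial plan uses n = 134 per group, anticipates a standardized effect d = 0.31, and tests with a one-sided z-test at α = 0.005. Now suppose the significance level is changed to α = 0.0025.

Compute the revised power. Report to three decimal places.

Power ≈ 0.394

δ = d·√(n/2) = 0.31 × √(134/2) = 2.5375 (unchanged). New critical value: z_{0.0025} = 2.807.
Revised power = P(Z > 2.807 − δ) = Φ(-0.270) = 0.3937.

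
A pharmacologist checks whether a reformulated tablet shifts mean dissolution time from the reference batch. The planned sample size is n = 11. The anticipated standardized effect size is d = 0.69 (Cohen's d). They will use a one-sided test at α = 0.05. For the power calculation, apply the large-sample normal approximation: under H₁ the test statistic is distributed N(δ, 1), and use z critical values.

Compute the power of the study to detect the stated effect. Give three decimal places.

Noncentrality parameter: δ = d·√n = 0.69 × √11 = 2.2885
One-sided α = 0.05 → critical value z_{0.05} = 1.645.
Power = P(Z > 1.645 − δ) = Φ(0.644) = 0.7401.

Power ≈ 0.740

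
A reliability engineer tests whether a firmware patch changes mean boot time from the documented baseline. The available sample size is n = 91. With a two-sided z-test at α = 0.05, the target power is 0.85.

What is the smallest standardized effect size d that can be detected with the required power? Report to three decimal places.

Need Φ(δ − 1.960) = 0.85, so δ = 1.960 + 1.036 = 2.996.
(Lower-tail contribution to power is negligible for δ > 0.)
δ = d·√n ⇒ d = δ/√n = 2.996/√91 = 0.3141.

d ≈ 0.314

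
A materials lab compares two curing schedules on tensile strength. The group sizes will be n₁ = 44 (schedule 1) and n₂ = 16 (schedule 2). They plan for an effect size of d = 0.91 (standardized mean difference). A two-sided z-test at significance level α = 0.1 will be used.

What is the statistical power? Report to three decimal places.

Power ≈ 0.930

Noncentrality parameter: δ = d / √(1/n₁ + 1/n₂) = 0.91 / √(1/44 + 1/16) = 3.1171
Two-sided α = 0.1 → critical value z_{0.05} = 1.645.
Power = Φ(δ − 1.645) + Φ(−δ − 1.645) = Φ(1.472) + Φ(-4.762) = 0.9295 + 0.0000 = 0.9295.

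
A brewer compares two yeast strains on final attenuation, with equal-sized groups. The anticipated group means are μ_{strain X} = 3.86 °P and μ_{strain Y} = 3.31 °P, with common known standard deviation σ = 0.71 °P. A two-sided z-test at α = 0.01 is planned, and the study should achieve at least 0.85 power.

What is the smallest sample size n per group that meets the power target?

n = 44 per group

Standardized effect: d = |μ_{strain X} − μ_{strain Y}| / σ = |3.86 − 3.31| / 0.71 = 0.7746
Set Φ(δ − 2.576) = 0.85; then δ − 2.576 = Φ⁻¹(0.85) = 1.036, giving δ = 3.612.
(Ignoring the negligible lower-tail rejection probability gives the usual closed-form inversion.)
δ = d·√(n/2) ⇒ n = 2(δ/d)² = 2 × (3.612 / 0.7746)² = 43.49.
Round up to the next whole unit.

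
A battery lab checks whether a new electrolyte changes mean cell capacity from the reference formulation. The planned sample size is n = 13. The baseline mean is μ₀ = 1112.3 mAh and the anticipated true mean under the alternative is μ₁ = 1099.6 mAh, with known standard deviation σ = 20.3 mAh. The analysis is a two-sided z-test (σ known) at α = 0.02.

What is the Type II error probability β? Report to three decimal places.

Standardized effect: d = |μ₁ − μ₀| / σ = |1099.6 − 1112.3| / 20.3 = 0.6256
Noncentrality parameter: δ = d·√n = 0.6256 × √13 = 2.2557
Two-sided α = 0.02 → critical value z_{0.01} = 2.326.
Power = Φ(δ − 2.326) + Φ(−δ − 2.326) = Φ(-0.071) + Φ(-4.582) = 0.4718 + 0.0000 = 0.4718.
Type II error: β = 1 − power = 1 − 0.4718 = 0.5282.

β ≈ 0.528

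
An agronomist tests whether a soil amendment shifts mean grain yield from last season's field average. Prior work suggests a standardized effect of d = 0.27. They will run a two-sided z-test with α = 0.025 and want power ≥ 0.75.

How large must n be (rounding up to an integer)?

For power 0.75 need Φ(δ − z_{0.0125}) = 0.75, so δ = z_{0.0125} + z_{0.25} = 2.241 + 0.674 = 2.916.
(For δ > 0 the lower-tail rejection region contributes negligibly to power, so the one-term inversion is standard.)
δ = d·√n ⇒ n = (δ/d)² = (2.916 / 0.27)² = 116.63.
Round up to the next whole unit.

n = 117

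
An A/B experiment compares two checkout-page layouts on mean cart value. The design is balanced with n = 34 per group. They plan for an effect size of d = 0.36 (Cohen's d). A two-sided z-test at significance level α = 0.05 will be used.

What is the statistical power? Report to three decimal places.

Noncentrality parameter: λ = d·√(n/2) = 0.36 × √(34/2) = 1.4843
Critical value for a two-sided test at α = 0.05: z_{α/2} = 1.960.
Power = Φ(λ − 1.960) + Φ(−λ − 1.960) = Φ(-0.476) + Φ(-3.444) = 0.3172 + 0.0003 = 0.3174.

Power ≈ 0.317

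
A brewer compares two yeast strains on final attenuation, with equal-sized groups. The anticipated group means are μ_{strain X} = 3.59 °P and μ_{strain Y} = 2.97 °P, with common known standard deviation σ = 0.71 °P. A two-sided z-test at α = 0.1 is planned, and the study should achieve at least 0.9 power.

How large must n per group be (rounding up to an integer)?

Standardized effect: d = |μ_{strain X} − μ_{strain Y}| / σ = |3.59 − 2.97| / 0.71 = 0.8732
Set Φ(δ − 1.645) = 0.9; then δ − 1.645 = Φ⁻¹(0.9) = 1.282, giving δ = 2.926.
(Ignoring the negligible lower-tail rejection probability gives the usual closed-form inversion.)
δ = d·√(n/2) ⇒ n = 2(δ/d)² = 2 × (2.926 / 0.8732)² = 22.46.
Round up to the next whole unit.

n = 23 per group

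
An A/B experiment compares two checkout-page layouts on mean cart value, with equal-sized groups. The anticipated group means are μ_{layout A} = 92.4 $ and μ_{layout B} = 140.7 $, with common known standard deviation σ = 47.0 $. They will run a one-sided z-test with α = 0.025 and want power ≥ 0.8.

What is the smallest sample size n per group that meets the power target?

Standardized effect: d = |μ_{layout A} − μ_{layout B}| / σ = |92.4 − 140.7| / 47.0 = 1.0277
Set Φ(δ − 1.960) = 0.8; then δ − 1.960 = Φ⁻¹(0.8) = 0.842, giving δ = 2.802.
δ = d·√(n/2) ⇒ n = 2(δ/d)² = 2 × (2.802 / 1.0277)² = 14.86.
Rounding up, n = 15 per group.

n = 15 per group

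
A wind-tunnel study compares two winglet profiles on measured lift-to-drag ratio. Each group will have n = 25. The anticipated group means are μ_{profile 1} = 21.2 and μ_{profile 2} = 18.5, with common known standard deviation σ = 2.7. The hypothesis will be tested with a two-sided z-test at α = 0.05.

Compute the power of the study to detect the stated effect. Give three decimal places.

Power ≈ 0.942

Standardized effect: d = |μ_{profile 1} − μ_{profile 2}| / σ = |21.2 − 18.5| / 2.7 = 1.0000
Noncentrality parameter: λ = d·√(n/2) = 1.0000 × √(25/2) = 3.5355
Two-sided α = 0.05 → critical value z_{0.025} = 1.960.
Power = Φ(λ − 1.960) + Φ(−λ − 1.960) = Φ(1.576) + Φ(-5.495) = 0.9424 + 0.0000 = 0.9424.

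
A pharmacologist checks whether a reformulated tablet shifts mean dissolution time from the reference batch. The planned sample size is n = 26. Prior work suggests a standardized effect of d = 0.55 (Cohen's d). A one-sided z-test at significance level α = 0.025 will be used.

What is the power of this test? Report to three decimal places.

Power ≈ 0.801

Noncentrality parameter: δ = d·√n = 0.55 × √26 = 2.8045
Critical value for a one-sided test at α = 0.025: z_α = 1.960.
Power = Φ(δ − 1.960) = Φ(0.844) = 0.8008.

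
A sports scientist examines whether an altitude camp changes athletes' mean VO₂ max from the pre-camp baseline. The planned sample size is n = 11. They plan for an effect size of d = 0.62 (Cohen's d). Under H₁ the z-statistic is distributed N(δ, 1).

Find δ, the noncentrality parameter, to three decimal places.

δ = d·√n = 0.62 × √11 = 2.0563

δ ≈ 2.056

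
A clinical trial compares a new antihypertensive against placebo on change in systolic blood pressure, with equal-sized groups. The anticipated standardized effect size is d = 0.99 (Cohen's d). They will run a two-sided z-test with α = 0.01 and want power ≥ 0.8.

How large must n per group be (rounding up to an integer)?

Set Φ(δ − 2.576) = 0.8; then δ − 2.576 = Φ⁻¹(0.8) = 0.842, giving δ = 3.417.
(For δ > 0 the lower-tail rejection region contributes negligibly to power, so the one-term inversion is standard.)
δ = d·√(n/2) ⇒ n = 2(δ/d)² = 2 × (3.417 / 0.99)² = 23.83.
Rounding up, n = 24 per group.

n = 24 per group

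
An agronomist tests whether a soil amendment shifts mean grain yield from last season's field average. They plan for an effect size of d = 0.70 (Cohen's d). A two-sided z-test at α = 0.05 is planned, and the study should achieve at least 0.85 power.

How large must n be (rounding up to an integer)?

For power 0.85 need Φ(δ − z_{0.025}) = 0.85, so δ = z_{0.025} + z_{0.15} = 1.960 + 1.036 = 2.996.
(For δ > 0 the lower-tail rejection region contributes negligibly to power, so the one-term inversion is standard.)
δ = d·√n ⇒ n = (δ/d)² = (2.996 / 0.70)² = 18.32.
Round up to the next whole unit.

n = 19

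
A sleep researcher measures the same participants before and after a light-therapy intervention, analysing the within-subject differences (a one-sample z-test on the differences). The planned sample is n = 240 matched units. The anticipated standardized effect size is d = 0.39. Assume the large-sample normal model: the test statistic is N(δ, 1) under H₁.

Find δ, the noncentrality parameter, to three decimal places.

δ ≈ 6.042

The noncentrality parameter scales effect size by the design's sample-size factor: δ = d·√n = 0.39 × √240 = 6.0419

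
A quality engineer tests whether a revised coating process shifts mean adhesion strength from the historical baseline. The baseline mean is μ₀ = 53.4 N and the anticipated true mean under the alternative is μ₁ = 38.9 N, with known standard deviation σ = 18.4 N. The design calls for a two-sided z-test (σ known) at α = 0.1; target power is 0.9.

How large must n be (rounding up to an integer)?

n = 14

Standardized effect: d = |μ₁ − μ₀| / σ = |38.9 − 53.4| / 18.4 = 0.7880
For power 0.9 need Φ(δ − z_{0.05}) = 0.9, so δ = z_{0.05} + z_{0.10} = 1.645 + 1.282 = 2.926.
(For δ > 0 the lower-tail rejection region contributes negligibly to power, so the one-term inversion is standard.)
δ = d·√n ⇒ n = (δ/d)² = (2.926 / 0.7880)² = 13.79.
Rounding up, n = 14.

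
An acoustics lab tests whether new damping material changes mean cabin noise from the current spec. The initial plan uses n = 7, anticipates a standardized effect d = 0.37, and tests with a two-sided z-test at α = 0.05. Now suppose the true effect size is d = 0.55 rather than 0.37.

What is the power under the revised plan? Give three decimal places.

Power ≈ 0.307

With d = 0.55: δ = d·√n = 0.55 × √7 = 1.4552. Critical value z_{0.025} = 1.960.
Revised power = Φ(δ − 1.960) + Φ(−δ − 1.960) = Φ(-0.505) + Φ(-3.415) = 0.3068 + 0.0003 = 0.3072.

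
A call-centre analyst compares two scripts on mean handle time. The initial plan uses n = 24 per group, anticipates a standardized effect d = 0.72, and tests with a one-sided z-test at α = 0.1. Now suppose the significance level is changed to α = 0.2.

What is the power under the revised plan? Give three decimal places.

Power ≈ 0.951

δ = d·√(n/2) = 0.72 × √(24/2) = 2.4942 (unchanged). New critical value: z_{0.2} = 0.842.
Revised power = Φ(δ − 0.842) = Φ(1.653) = 0.9508.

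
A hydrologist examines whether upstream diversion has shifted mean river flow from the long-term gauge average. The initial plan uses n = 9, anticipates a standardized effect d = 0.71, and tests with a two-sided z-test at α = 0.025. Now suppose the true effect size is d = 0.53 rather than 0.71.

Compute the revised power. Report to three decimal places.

With d = 0.53: δ = d·√n = 0.53 × √9 = 1.5900. Critical value z_{0.0125} = 2.241.
Revised power = Φ(δ − 2.241) + Φ(−δ − 2.241) = Φ(-0.651) + Φ(-3.831) = 0.2574 + 0.0001 = 0.2575.

Power ≈ 0.257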